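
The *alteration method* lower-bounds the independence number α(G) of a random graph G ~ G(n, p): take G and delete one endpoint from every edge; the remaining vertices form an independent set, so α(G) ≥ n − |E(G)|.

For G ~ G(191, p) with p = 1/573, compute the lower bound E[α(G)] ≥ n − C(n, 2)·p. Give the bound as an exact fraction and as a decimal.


E[|E(G)|] = C(191, 2)·p = 18145 · (1/573) = 95/3.
E[α(G)] ≥ n − E[|E(G)|] = 191 − 95/3 = 478/3.
Numerically: ≈ 159.33333.
(This is only a lower bound; the true E[α(G)] may be larger.)

E[α(G)] ≥ 478/3 ≈ 159.33333.


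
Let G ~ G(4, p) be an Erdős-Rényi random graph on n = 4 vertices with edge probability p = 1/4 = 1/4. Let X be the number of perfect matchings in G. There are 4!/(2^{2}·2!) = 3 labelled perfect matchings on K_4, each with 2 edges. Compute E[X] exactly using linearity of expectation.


K_4 has 4!/(2^{2}·2!) = 3 labelled perfect matchings.
For each such perfect matching H, let X_H = 1 if all 2 edges of H are present in G. Then P[X_H = 1] = p^{2} = (1/4)^{2} = 1/16.
Summing the indicators: E[X] = Σ_H E[X_H] = 3 · p^{2} = 3 · 1/16 = 3/16.
Numerically: E[X] ≈ 0.1875.

E[X] = 3 · (1/4)^{2} = 3/16 ≈ 0.1875.


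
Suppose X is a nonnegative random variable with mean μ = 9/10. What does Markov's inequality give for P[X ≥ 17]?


μ = E[X] = 9/10, a = 17.
Markov: P[X ≥ 17] ≤ μ/a = (9/10)/17 = 9/170.
Numerically: ≈ 0.052941.
(Since a = 17 > μ = 0.900000, the bound 9/170 is < 1 and informative.)

P[X ≥ 17] ≤ 9/170 ≈ 0.052941.


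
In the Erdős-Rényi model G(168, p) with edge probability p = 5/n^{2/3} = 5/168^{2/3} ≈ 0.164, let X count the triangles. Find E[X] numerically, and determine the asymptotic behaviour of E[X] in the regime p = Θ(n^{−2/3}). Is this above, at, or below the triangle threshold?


Number of potential triangles: C(168, 3) = 776216.
Each occurs with probability p³ ≈ (0.164)³ ≈ 4.42885e-03.
By linearity: E[X] = C(168, 3)·p³ ≈ 776216 · 4.42885e-03 ≈ 3437.748.
Since α = 2/3 < 1, p = c/n^{2/3} ≫ 1/n is above the triangle threshold p ~ 1/n. Asymptotically E[X] ~ (c³/6)·n^{3(1−α)} = (5³/6)·n^{1} → ∞; triangles are abundant w.h.p.

E[X] ≈ 3437.748; in regime p = Θ(1/n^{2/3}) E[X] diverges (above the triangle threshold p ~ 1/n).


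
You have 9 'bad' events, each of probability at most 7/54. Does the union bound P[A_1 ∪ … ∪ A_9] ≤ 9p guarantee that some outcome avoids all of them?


Union bound: P[∪_{i=1}^{9} A_i] ≤ Σ_i P[A_i] ≤ 9·p = 9·(7/54) = 7/6.
Numerically: 7/6 ≈ 1.166667.
Is 7/6 < 1? NO.
Since the bound 7/6 is ≥ 1, the union bound is uninformative here; it does NOT by itself certify existence.

9·p = 7/6 ≈ 1.166667; existence NOT certified by the union bound.


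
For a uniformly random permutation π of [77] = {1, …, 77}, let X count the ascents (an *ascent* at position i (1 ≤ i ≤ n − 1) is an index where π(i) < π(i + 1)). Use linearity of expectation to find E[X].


Write X = Σ X_I over i = 1, …, 76, with X_I the indicator of one ascent.
There are 76 indicators.
For each fixed i, the pair (π(i), π(i+1)) is a uniformly random ordered pair of distinct values from {1, …, 77}; by symmetry P[π(i) < π(i+1)] = 1/2.
By linearity: E[X] = 76 · (1/2) = (77 − 1) · (1/2) = 38 ≈ 38.000000.

E[X] = 38 = 38.000000.


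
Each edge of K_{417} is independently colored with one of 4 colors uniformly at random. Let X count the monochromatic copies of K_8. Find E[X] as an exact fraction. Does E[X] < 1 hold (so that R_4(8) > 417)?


E[X] = C(417, 8) · 4^{1 − 28} = 21194845068522060 · 4^{−27} = 21194845068522060/18014398509481984.
As a reduced fraction: E[X] = 5298711267130515/4503599627370496 ≈ 1.17655.
Is E[X] < 1? NO.
Since E[X] ≥ 1, the first-moment bound is inconclusive at n = 417; it does NOT by itself certify R_4(8) > 417.

E[X] = 5298711267130515/4503599627370496 ≈ 1.17655; E[X] ≥ 1; first-moment method inconclusive here.


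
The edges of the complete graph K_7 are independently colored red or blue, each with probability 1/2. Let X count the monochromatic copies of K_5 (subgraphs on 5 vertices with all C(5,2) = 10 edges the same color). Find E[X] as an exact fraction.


Let X = Σ_S X_S over the C(7, 5) = 21 subsets S of size 5, where X_S = 1 if the K_5 on S is monochromatic.
For a fixed S, the K_5 on S has C(5, 2) = 10 edges. P[all 10 edges red] = (1/2)^10, and likewise for blue, so P[monochromatic] = 2·(1/2)^10 = 2^{1 − 10} = 1/512.
By linearity of expectation: E[X] = C(7, 5) · 2^{1 − 10} = 21 · 1/512 = 21/512.
Numerically: E[X] ≈ 0.0410.

E[X] = C(7,5)·2^(1−C(5,2)) = 21/512 ≈ 0.0410.


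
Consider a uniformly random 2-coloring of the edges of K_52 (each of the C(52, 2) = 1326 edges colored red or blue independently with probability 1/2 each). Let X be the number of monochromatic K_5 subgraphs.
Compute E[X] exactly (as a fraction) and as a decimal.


Let X = Σ_S X_S over the C(52, 5) = 2598960 subsets S of size 5, where X_S = 1 if the K_5 on S is monochromatic.
For a fixed S, the K_5 on S has C(5, 2) = 10 edges. P[all 10 edges red] = (1/2)^10, and likewise for blue, so P[monochromatic] = 2·(1/2)^10 = 2^{1 − 10} = 1/512.
By linearity of expectation: E[X] = C(52, 5) · 2^{1 − 10} = 2598960 · 1/512 = 162435/32.
Numerically: E[X] ≈ 5076.09375.

E[X] = C(52,5)·2^(1−C(5,2)) = 162435/32 ≈ 5076.09375.


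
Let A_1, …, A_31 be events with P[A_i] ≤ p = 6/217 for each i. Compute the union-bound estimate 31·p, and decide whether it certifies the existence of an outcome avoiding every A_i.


Union bound: P[∪_{i=1}^{31} A_i] ≤ Σ_i P[A_i] ≤ 31·p = 31·(6/217) = 6/7.
Numerically: 6/7 ≈ 0.85714.
Is 6/7 < 1? YES.
Since P[∪ A_i] ≤ 6/7 < 1, the complement has P[∩ A_i^c] ≥ 1 − 6/7 = 1/7 > 0, so some outcome avoids every A_i.

31·p = 6/7 ≈ 0.85714; existence CERTIFIED by the union bound.


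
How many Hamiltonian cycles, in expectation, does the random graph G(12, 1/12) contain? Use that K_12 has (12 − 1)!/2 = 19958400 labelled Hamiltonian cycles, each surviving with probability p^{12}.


K_12 has (12 − 1)!/2 = 19958400 labelled Hamiltonian cycles.
For each such Hamiltonian cycle H, let X_H = 1 if all 12 edges of H are present in G. Then P[X_H = 1] = p^{12} = (1/12)^{12} = 1/8916100448256.
By linearity of expectation: E[X] = Σ_H E[X_H] = 19958400 · p^{12} = 19958400 · 1/8916100448256 = 1925/859963392.
Numerically: E[X] ≈ 2.2385e-06.

E[X] = 19958400 · (1/12)^{12} = 1925/859963392 ≈ 2.2385e-06.


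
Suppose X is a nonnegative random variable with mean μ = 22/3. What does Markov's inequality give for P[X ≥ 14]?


μ = E[X] = 22/3, a = 14.
Markov: P[X ≥ 14] ≤ μ/a = (22/3)/14 = 11/21.
Numerically: ≈ 0.523810.
(Since a = 14 > μ = 7.333333, the bound 11/21 is < 1 and informative.)

P[X ≥ 14] ≤ 11/21 ≈ 0.523810.


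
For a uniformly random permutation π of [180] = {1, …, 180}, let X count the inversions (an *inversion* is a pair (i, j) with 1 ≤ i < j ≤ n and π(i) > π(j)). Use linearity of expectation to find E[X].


Write X = Σ X_I over the C(180, 2) = 16110 pairs i < j, with X_I the indicator of one inversion.
There are 16110 indicators.
For each fixed pair i < j, the values π(i) and π(j) are two distinct elements of {1, …, 180} in uniformly random order; by symmetry P[π(i) > π(j)] = 1/2.
By linearity: E[X] = 16110 · (1/2) = C(180, 2) · (1/2) = 16110/2 = 8055 ≈ 8055.000.

E[X] = 8055 = 8055.000.


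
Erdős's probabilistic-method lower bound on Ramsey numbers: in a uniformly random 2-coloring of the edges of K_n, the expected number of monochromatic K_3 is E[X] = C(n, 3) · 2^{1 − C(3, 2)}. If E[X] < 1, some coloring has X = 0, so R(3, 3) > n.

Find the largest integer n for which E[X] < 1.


We need C(n, 3) · 2^{1 − 3} < 1, i.e. C(n, 3) < 2^{3 − 1} = 4.
Check values of n near the boundary:
  n = 3: C(3, 3) = 1; 1 < 4? YES
  n = 4: C(4, 3) = 4; 4 < 4? NO
  n = 5: C(5, 3) = 10; 10 < 4? NO
The largest n with C(n, 3) < 4 is n = 3 (where E[X] = 1/4 ≈ 0.2500000). Hence R(3, 3) > 3, i.e. R(3, 3) ≥ 4.

Largest n = 3; hence R(3, 3) > 3.


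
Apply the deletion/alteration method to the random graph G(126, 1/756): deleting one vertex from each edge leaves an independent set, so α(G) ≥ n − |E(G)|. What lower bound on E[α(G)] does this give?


E[|E(G)|] = C(126, 2)·p = 7875 · (1/756) = 125/12.
E[α(G)] ≥ n − E[|E(G)|] = 126 − 125/12 = 1387/12.
Numerically: ≈ 115.583333.
(This is only a lower bound; the true E[α(G)] may be larger.)

E[α(G)] ≥ 1387/12 ≈ 115.583333.


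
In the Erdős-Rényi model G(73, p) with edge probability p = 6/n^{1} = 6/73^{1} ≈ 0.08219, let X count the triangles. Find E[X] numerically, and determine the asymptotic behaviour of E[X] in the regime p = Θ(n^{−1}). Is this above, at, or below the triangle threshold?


Number of potential triangles: C(73, 3) = 62196.
Each occurs with probability p³ ≈ (0.08219)³ ≈ 5.552457e-04.
By linearity: E[X] = C(73, 3)·p³ ≈ 62196 · 5.552457e-04 ≈ 34.5341.
Here α = 1, so p = 6/n is exactly at the triangle threshold p ~ 1/n. Asymptotically E[X] → c³/6 = 6³/6 = 36 ≈ 36.0000, a bounded constant. In this regime the triangle count is asymptotically Poisson(c³/6).

E[X] ≈ 34.5341; in regime p = Θ(1/n^{1}) E[X] stays bounded (at the triangle threshold p ~ 1/n).


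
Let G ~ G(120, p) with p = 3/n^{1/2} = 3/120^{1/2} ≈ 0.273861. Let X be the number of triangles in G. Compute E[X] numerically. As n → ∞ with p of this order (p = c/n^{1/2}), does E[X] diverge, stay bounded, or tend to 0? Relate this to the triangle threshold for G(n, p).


Number of potential triangles: C(120, 3) = 280840.
Each occurs with probability p³ ≈ (0.273861)³ ≈ 2.05395959e-02.
By linearity: E[X] = C(120, 3)·p³ ≈ 280840 · 2.05395959e-02 ≈ 5768.340114.
Since α = 1/2 < 1, p = c/n^{1/2} ≫ 1/n is above the triangle threshold p ~ 1/n. Asymptotically E[X] ~ (c³/6)·n^{3(1−α)} = (3³/6)·n^{1.5} → ∞; triangles are abundant w.h.p.

E[X] ≈ 5768.340114; in regime p = Θ(1/n^{1/2}) E[X] diverges (above the triangle threshold p ~ 1/n).


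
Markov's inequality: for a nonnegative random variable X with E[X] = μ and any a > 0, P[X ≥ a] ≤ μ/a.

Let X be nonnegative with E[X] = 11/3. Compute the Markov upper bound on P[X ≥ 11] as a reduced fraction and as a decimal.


μ = E[X] = 11/3, a = 11.
Markov: P[X ≥ 11] ≤ μ/a = (11/3)/11 = 1/3.
Numerically: ≈ 0.3333.
(Since a = 11 > μ = 3.6667, the bound 1/3 is < 1 and informative.)

P[X ≥ 11] ≤ 1/3 ≈ 0.3333.


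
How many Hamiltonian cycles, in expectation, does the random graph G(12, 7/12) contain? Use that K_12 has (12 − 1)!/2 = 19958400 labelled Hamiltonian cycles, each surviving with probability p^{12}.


K_12 has (12 − 1)!/2 = 19958400 labelled Hamiltonian cycles.
For each such Hamiltonian cycle H, let X_H = 1 if all 12 edges of H are present in G. Then P[X_H = 1] = p^{12} = (7/12)^{12} = 13841287201/8916100448256.
Summing the indicators: E[X] = Σ_H E[X_H] = 19958400 · p^{12} = 19958400 · 13841287201/8916100448256 = 26644477861925/859963392.
Numerically: E[X] ≈ 3.1e+04.

E[X] = 19958400 · (7/12)^{12} = 26644477861925/859963392 ≈ 3.1e+04.


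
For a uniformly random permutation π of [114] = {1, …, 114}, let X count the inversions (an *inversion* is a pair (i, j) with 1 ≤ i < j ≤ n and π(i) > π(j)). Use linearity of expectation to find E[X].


Write X = Σ X_I over the C(114, 2) = 6441 pairs i < j, with X_I the indicator of one inversion.
There are 6441 indicators.
For each fixed pair i < j, the values π(i) and π(j) are two distinct elements of {1, …, 114} in uniformly random order; by symmetry P[π(i) > π(j)] = 1/2.
By linearity: E[X] = 6441 · (1/2) = C(114, 2) · (1/2) = 6441/2 = 6441/2 ≈ 3220.500.

E[X] = 6441/2 = 3220.500.


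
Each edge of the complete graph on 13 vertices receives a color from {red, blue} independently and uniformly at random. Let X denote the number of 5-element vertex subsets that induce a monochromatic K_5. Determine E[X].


Let X = Σ_S X_S over the C(13, 5) = 1287 subsets S of size 5, where X_S = 1 if the K_5 on S is monochromatic.
For a fixed S, the K_5 on S has C(5, 2) = 10 edges. P[all 10 edges red] = (1/2)^10, and likewise for blue, so P[monochromatic] = 2·(1/2)^10 = 2^{1 − 10} = 1/512.
Summing: E[X] = C(13, 5) · 2^{1 − 10} = 1287 · 1/512 = 1287/512.
Numerically: E[X] ≈ 2.514.

E[X] = C(13,5)·2^(1−C(5,2)) = 1287/512 ≈ 2.514.


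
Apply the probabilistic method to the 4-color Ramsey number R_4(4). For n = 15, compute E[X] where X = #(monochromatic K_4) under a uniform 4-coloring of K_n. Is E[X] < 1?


E[X] = C(15, 4) · 4^{1 − 6} = 1365 · 4^{−5} = 1365/1024.
As a reduced fraction: E[X] = 1365/1024 ≈ 1.333.
Is E[X] < 1? NO.
Since E[X] ≥ 1, the first-moment bound is inconclusive at n = 15; it does NOT by itself certify R_4(4) > 15.

E[X] = 1365/1024 ≈ 1.333; E[X] ≥ 1; first-moment method inconclusive here.


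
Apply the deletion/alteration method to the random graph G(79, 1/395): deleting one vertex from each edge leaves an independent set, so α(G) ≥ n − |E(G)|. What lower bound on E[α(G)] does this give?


E[|E(G)|] = C(79, 2)·p = 3081 · (1/395) = 39/5.
E[α(G)] ≥ n − E[|E(G)|] = 79 − 39/5 = 356/5.
Numerically: ≈ 71.2000.
(This is only a lower bound; the true E[α(G)] may be larger.)

E[α(G)] ≥ 356/5 ≈ 71.2000.


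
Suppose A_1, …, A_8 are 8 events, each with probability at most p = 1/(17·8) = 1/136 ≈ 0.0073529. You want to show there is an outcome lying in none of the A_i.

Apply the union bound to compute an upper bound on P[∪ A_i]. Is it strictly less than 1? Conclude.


Union bound: P[∪_{i=1}^{8} A_i] ≤ Σ_i P[A_i] ≤ 8·p = 8·(1/136) = 1/17.
Numerically: 1/17 ≈ 0.0588235.
Is 1/17 < 1? YES.
Since P[∪ A_i] ≤ 1/17 < 1, the complement has P[∩ A_i^c] ≥ 1 − 1/17 = 16/17 > 0, so some outcome avoids every A_i.

8·p = 1/17 ≈ 0.0588235; existence CERTIFIED by the union bound.


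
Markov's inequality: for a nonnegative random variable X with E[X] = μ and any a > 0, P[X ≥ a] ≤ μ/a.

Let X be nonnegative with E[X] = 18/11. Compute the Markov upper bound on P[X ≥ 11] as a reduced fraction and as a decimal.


μ = E[X] = 18/11, a = 11.
Markov: P[X ≥ 11] ≤ μ/a = (18/11)/11 = 18/121.
Numerically: ≈ 0.1488.
(Since a = 11 > μ = 1.6364, the bound 18/121 is < 1 and informative.)

P[X ≥ 11] ≤ 18/121 ≈ 0.1488.


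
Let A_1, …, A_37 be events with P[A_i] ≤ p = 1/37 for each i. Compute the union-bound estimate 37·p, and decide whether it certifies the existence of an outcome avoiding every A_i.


Union bound: P[∪_{i=1}^{37} A_i] ≤ Σ_i P[A_i] ≤ 37·p = 37·(1/37) = 1.
Numerically: 1 ≈ 1.0000000.
Is 1 < 1? NO.
Since the bound 1 is ≥ 1, the union bound is uninformative here; it does NOT by itself certify existence.

37·p = 1 ≈ 1.0000000; existence NOT certified by the union bound.


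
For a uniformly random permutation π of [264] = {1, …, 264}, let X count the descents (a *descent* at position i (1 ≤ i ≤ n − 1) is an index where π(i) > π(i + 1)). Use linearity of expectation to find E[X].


Write X = Σ X_I over i = 1, …, 263, with X_I the indicator of one descent.
There are 263 indicators.
For each fixed i, the pair (π(i), π(i+1)) is a uniformly random ordered pair of distinct values from {1, …, 264}; by symmetry P[π(i) > π(i+1)] = 1/2.
By linearity: E[X] = 263 · (1/2) = (264 − 1) · (1/2) = 263/2 ≈ 131.500.

E[X] = 263/2 = 131.500.


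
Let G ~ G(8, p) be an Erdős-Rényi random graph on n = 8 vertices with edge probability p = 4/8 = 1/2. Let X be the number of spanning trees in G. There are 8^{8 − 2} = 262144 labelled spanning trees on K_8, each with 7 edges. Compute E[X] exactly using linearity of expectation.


K_8 has 8^{8 − 2} = 262144 labelled spanning trees.
For each such spanning tree H, let X_H = 1 if all 7 edges of H are present in G. Then P[X_H = 1] = p^{7} = (1/2)^{7} = 1/128.
By linearity: E[X] = Σ_H E[X_H] = 262144 · p^{7} = 262144 · 1/128 = 2048.
Numerically: E[X] ≈ 2.05e+03.

E[X] = 262144 · (1/2)^{7} = 2048 ≈ 2.05e+03.


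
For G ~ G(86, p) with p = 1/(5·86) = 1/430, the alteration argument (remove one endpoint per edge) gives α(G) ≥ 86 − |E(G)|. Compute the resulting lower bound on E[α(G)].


E[|E(G)|] = C(86, 2)·p = 3655 · (1/430) = 17/2.
E[α(G)] ≥ n − E[|E(G)|] = 86 − 17/2 = 155/2.
Numerically: ≈ 77.500.
(This is only a lower bound; the true E[α(G)] may be larger.)

E[α(G)] ≥ 155/2 ≈ 77.500.


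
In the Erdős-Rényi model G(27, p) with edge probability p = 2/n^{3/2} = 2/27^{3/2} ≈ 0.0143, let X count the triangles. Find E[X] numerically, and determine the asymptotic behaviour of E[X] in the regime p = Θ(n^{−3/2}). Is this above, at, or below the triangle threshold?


Number of potential triangles: C(27, 3) = 2925.
Each occurs with probability p³ ≈ (0.0143)³ ≈ 2.89703e-06.
By linearity: E[X] = C(27, 3)·p³ ≈ 2925 · 2.89703e-06 ≈ 0.008.
Since α = 3/2 > 1, p = c/n^{3/2} = o(1/n) is below the triangle threshold p ~ 1/n. Asymptotically E[X] ~ (c³/6)·n^{3(1−α)} = (2³/6)·n^{-1.5} → 0, so by Markov's inequality G has no triangles w.h.p.

E[X] ≈ 0.008; in regime p = Θ(1/n^{3/2}) E[X] tends to 0 (below the triangle threshold p ~ 1/n).


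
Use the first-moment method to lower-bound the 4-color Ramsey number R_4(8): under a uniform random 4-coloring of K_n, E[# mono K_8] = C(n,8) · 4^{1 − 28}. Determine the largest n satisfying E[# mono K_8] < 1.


We need C(n, 8) · 4^{1 − 28} < 1, i.e. C(n, 8) < 4^{28 − 1} = 18014398509481984.
Check values of n near the boundary:
  n = 406: C(406, 8) = 17082453897995850; 17082453897995850 < 18014398509481984? YES
  n = 407: C(407, 8) = 17424959239309050; 17424959239309050 < 18014398509481984? YES
  n = 408: C(408, 8) = 17773458424095231; 17773458424095231 < 18014398509481984? YES
  n = 409: C(409, 8) = 18128041135797879; 18128041135797879 < 18014398509481984? NO
The largest n with C(n, 8) < 18014398509481984 is n = 408 (where E[X] = 17773458424095231/18014398509481984 ≈ 0.986625). Hence R_4(8) > 408, i.e. R_4(8) ≥ 409.

Largest n = 408; hence R_4(8) > 408.


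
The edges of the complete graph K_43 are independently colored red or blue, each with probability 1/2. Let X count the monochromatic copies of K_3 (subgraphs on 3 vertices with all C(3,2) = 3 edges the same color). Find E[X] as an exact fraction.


Let X = Σ_S X_S over the C(43, 3) = 12341 subsets S of size 3, where X_S = 1 if the K_3 on S is monochromatic.
For a fixed S, the K_3 on S has C(3, 2) = 3 edges. P[all 3 edges red] = (1/2)^3, and likewise for blue, so P[monochromatic] = 2·(1/2)^3 = 2^{1 − 3} = 1/4.
By linearity of expectation: E[X] = C(43, 3) · 2^{1 − 3} = 12341 · 1/4 = 12341/4.
Numerically: E[X] ≈ 3085.2500.

E[X] = C(43,3)·2^(1−C(3,2)) = 12341/4 ≈ 3085.2500.


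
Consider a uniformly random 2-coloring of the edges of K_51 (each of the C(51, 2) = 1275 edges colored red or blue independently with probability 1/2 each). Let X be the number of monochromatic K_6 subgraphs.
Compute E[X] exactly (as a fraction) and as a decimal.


Let X = Σ_S X_S over the C(51, 6) = 18009460 subsets S of size 6, where X_S = 1 if the K_6 on S is monochromatic.
For a fixed S, the K_6 on S has C(6, 2) = 15 edges. P[all 15 edges red] = (1/2)^15, and likewise for blue, so P[monochromatic] = 2·(1/2)^15 = 2^{1 − 15} = 1/16384.
Summing: E[X] = C(51, 6) · 2^{1 − 15} = 18009460 · 1/16384 = 4502365/4096.
Numerically: E[X] ≈ 1099.210205.

E[X] = C(51,6)·2^(1−C(6,2)) = 4502365/4096 ≈ 1099.210205.


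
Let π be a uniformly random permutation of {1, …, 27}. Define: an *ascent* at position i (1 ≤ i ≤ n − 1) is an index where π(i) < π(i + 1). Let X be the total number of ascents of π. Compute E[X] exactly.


Write X = Σ X_I over i = 1, …, 26, with X_I the indicator of one ascent.
There are 26 indicators.
For each fixed i, the pair (π(i), π(i+1)) is a uniformly random ordered pair of distinct values from {1, …, 27}; by symmetry P[π(i) < π(i+1)] = 1/2.
By linearity: E[X] = 26 · (1/2) = (27 − 1) · (1/2) = 13 ≈ 13.00000.

E[X] = 13 = 13.00000.


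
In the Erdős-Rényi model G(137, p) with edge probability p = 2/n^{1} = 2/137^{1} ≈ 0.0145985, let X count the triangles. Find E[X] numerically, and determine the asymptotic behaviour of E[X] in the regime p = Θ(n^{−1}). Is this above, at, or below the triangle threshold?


Number of potential triangles: C(137, 3) = 419220.
Each occurs with probability p³ ≈ (0.0145985)³ ≈ 3.11120255e-06.
By linearity: E[X] = C(137, 3)·p³ ≈ 419220 · 3.11120255e-06 ≈ 1.304278.
Here α = 1, so p = 2/n is exactly at the triangle threshold p ~ 1/n. Asymptotically E[X] → c³/6 = 2³/6 = 4/3 ≈ 1.333333, a bounded constant. In this regime the triangle count is asymptotically Poisson(c³/6).

E[X] ≈ 1.304278; in regime p = Θ(1/n^{1}) E[X] stays bounded (at the triangle threshold p ~ 1/n).


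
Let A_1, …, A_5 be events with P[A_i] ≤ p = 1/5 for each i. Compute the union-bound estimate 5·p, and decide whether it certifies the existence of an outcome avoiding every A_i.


Union bound: P[∪_{i=1}^{5} A_i] ≤ Σ_i P[A_i] ≤ 5·p = 5·(1/5) = 1.
Numerically: 1 ≈ 1.000000.
Is 1 < 1? NO.
Since the bound 1 is ≥ 1, the union bound is uninformative here; it does NOT by itself certify existence.

5·p = 1 ≈ 1.000000; existence NOT certified by the union bound.


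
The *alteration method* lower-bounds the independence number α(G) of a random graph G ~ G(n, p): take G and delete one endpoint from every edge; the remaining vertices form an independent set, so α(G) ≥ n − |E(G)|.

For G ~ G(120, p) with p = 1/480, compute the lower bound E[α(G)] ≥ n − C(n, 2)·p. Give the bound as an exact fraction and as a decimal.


E[|E(G)|] = C(120, 2)·p = 7140 · (1/480) = 119/8.
E[α(G)] ≥ n − E[|E(G)|] = 120 − 119/8 = 841/8.
Numerically: ≈ 105.1250.
(This is only a lower bound; the true E[α(G)] may be larger.)

E[α(G)] ≥ 841/8 ≈ 105.1250.


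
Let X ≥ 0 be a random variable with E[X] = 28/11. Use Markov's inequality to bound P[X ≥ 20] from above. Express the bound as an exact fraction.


μ = E[X] = 28/11, a = 20.
Markov: P[X ≥ 20] ≤ μ/a = (28/11)/20 = 7/55.
Numerically: ≈ 0.12727.
(Since a = 20 > μ = 2.54545, the bound 7/55 is < 1 and informative.)

P[X ≥ 20] ≤ 7/55 ≈ 0.12727.


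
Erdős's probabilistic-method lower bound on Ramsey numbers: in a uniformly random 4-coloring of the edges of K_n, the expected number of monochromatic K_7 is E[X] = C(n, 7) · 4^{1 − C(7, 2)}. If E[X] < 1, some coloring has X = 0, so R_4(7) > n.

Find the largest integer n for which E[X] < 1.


We need C(n, 7) · 4^{1 − 21} < 1, i.e. C(n, 7) < 4^{21 − 1} = 1099511627776.
Check values of n near the boundary:
  n = 177: C(177, 7) = 957664425960; 957664425960 < 1099511627776? YES
  n = 178: C(178, 7) = 996867063280; 996867063280 < 1099511627776? YES
  n = 179: C(179, 7) = 1037437234460; 1037437234460 < 1099511627776? YES
  n = 180: C(180, 7) = 1079414463600; 1079414463600 < 1099511627776? YES
  n = 181: C(181, 7) = 1122839183400; 1122839183400 < 1099511627776? NO
  n = 182: C(182, 7) = 1167752750736; 1167752750736 < 1099511627776? NO
  n = 183: C(183, 7) = 1214197462413; 1214197462413 < 1099511627776? NO
The largest n with C(n, 7) < 1099511627776 is n = 180 (where E[X] = 67463403975/68719476736 ≈ 0.982). Hence R_4(7) > 180, i.e. R_4(7) ≥ 181.

Largest n = 180; hence R_4(7) > 180.


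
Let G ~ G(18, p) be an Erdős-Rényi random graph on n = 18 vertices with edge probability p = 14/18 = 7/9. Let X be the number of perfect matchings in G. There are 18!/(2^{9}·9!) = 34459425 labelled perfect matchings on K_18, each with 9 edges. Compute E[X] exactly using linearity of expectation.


K_18 has 18!/(2^{9}·9!) = 34459425 labelled perfect matchings.
For each such perfect matching H, let X_H = 1 if all 9 edges of H are present in G. Then P[X_H = 1] = p^{9} = (7/9)^{9} = 40353607/387420489.
Summing the indicators: E[X] = Σ_H E[X_H] = 34459425 · p^{9} = 34459425 · 40353607/387420489 = 17167433257975/4782969.
Numerically: E[X] ≈ 3.589e+06.

E[X] = 34459425 · (7/9)^{9} = 17167433257975/4782969 ≈ 3.589e+06.


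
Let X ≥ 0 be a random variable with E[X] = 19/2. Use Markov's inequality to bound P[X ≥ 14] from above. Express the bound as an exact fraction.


μ = E[X] = 19/2, a = 14.
Markov: P[X ≥ 14] ≤ μ/a = (19/2)/14 = 19/28.
Numerically: ≈ 0.67857.
(Since a = 14 > μ = 9.50000, the bound 19/28 is < 1 and informative.)

P[X ≥ 14] ≤ 19/28 ≈ 0.67857.


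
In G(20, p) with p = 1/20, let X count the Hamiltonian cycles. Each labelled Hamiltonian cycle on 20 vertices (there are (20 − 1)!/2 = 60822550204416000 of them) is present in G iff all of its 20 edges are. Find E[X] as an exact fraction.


K_20 has (20 − 1)!/2 = 60822550204416000 labelled Hamiltonian cycles.
For each such Hamiltonian cycle H, let X_H = 1 if all 20 edges of H are present in G. Then P[X_H = 1] = p^{20} = (1/20)^{20} = 1/104857600000000000000000000.
By linearity of expectation: E[X] = Σ_H E[X_H] = 60822550204416000 · p^{20} = 60822550204416000 · 1/104857600000000000000000000 = 14849255421/25600000000000000000.
Numerically: E[X] ≈ 5.8005e-10.

E[X] = 60822550204416000 · (1/20)^{20} = 14849255421/25600000000000000000 ≈ 5.8005e-10.


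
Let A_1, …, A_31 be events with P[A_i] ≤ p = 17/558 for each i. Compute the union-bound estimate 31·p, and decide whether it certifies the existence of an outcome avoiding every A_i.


Union bound: P[∪_{i=1}^{31} A_i] ≤ Σ_i P[A_i] ≤ 31·p = 31·(17/558) = 17/18.
Numerically: 17/18 ≈ 0.944444.
Is 17/18 < 1? YES.
Since P[∪ A_i] ≤ 17/18 < 1, the complement has P[∩ A_i^c] ≥ 1 − 17/18 = 1/18 > 0, so some outcome avoids every A_i.

31·p = 17/18 ≈ 0.944444; existence CERTIFIED by the union bound.


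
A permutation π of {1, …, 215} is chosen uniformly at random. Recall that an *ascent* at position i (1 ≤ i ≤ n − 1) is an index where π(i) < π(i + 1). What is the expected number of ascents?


Write X = Σ X_I over i = 1, …, 214, with X_I the indicator of one ascent.
There are 214 indicators.
For each fixed i, the pair (π(i), π(i+1)) is a uniformly random ordered pair of distinct values from {1, …, 215}; by symmetry P[π(i) < π(i+1)] = 1/2.
By linearity: E[X] = 214 · (1/2) = (215 − 1) · (1/2) = 107 ≈ 107.000000.

E[X] = 107 = 107.000000.


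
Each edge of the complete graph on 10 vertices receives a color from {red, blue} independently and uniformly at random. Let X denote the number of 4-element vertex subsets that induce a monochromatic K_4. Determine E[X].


Let X = Σ_S X_S over the C(10, 4) = 210 subsets S of size 4, where X_S = 1 if the K_4 on S is monochromatic.
For a fixed S, the K_4 on S has C(4, 2) = 6 edges. P[all 6 edges red] = (1/2)^6, and likewise for blue, so P[monochromatic] = 2·(1/2)^6 = 2^{1 − 6} = 1/32.
Summing: E[X] = C(10, 4) · 2^{1 − 6} = 210 · 1/32 = 105/16.
Numerically: E[X] ≈ 6.562500.

E[X] = C(10,4)·2^(1−C(4,2)) = 105/16 ≈ 6.562500.


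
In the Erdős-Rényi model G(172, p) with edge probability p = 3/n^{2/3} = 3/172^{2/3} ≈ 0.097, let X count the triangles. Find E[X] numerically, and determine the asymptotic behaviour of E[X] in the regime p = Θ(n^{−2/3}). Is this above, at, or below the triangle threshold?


Number of potential triangles: C(172, 3) = 833340.
Each occurs with probability p³ ≈ (0.097)³ ≈ 9.126555e-04.
By linearity: E[X] = C(172, 3)·p³ ≈ 833340 · 9.126555e-04 ≈ 760.5523.
Since α = 2/3 < 1, p = c/n^{2/3} ≫ 1/n is above the triangle threshold p ~ 1/n. Asymptotically E[X] ~ (c³/6)·n^{3(1−α)} = (3³/6)·n^{1} → ∞; triangles are abundant w.h.p.

E[X] ≈ 760.5523; in regime p = Θ(1/n^{2/3}) E[X] diverges (above the triangle threshold p ~ 1/n).


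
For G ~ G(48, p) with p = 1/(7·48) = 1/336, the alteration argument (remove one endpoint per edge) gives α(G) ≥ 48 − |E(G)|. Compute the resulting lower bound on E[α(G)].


E[|E(G)|] = C(48, 2)·p = 1128 · (1/336) = 47/14.
E[α(G)] ≥ n − E[|E(G)|] = 48 − 47/14 = 625/14.
Numerically: ≈ 44.64286.
(This is only a lower bound; the true E[α(G)] may be larger.)

E[α(G)] ≥ 625/14 ≈ 44.64286.


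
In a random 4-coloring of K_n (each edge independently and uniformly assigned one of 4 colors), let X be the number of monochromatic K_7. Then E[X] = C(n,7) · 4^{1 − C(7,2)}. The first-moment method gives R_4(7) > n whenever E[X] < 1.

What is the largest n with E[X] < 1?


We need C(n, 7) · 4^{1 − 21} < 1, i.e. C(n, 7) < 4^{21 − 1} = 1099511627776.
Check values of n near the boundary:
  n = 178: C(178, 7) = 996867063280; 996867063280 < 1099511627776? YES
  n = 179: C(179, 7) = 1037437234460; 1037437234460 < 1099511627776? YES
  n = 180: C(180, 7) = 1079414463600; 1079414463600 < 1099511627776? YES
  n = 181: C(181, 7) = 1122839183400; 1122839183400 < 1099511627776? NO
  n = 182: C(182, 7) = 1167752750736; 1167752750736 < 1099511627776? NO
  n = 183: C(183, 7) = 1214197462413; 1214197462413 < 1099511627776? NO
The largest n with C(n, 7) < 1099511627776 is n = 180 (where E[X] = 67463403975/68719476736 ≈ 0.98172). Hence R_4(7) > 180, i.e. R_4(7) ≥ 181.

Largest n = 180; hence R_4(7) > 180.


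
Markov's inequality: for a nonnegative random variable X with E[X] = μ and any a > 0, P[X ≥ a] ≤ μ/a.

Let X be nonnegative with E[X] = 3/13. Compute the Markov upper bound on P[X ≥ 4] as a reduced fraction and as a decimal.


μ = E[X] = 3/13, a = 4.
Markov: P[X ≥ 4] ≤ μ/a = (3/13)/4 = 3/52.
Numerically: ≈ 0.058.
(Since a = 4 > μ = 0.231, the bound 3/52 is < 1 and informative.)

P[X ≥ 4] ≤ 3/52 ≈ 0.058.


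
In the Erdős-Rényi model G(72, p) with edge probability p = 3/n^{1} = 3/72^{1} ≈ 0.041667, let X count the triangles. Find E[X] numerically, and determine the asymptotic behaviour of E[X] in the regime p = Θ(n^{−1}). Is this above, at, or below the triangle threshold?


Number of potential triangles: C(72, 3) = 59640.
Each occurs with probability p³ ≈ (0.041667)³ ≈ 7.2337963e-05.
By linearity: E[X] = C(72, 3)·p³ ≈ 59640 · 7.2337963e-05 ≈ 4.31424.
Here α = 1, so p = 3/n is exactly at the triangle threshold p ~ 1/n. Asymptotically E[X] → c³/6 = 3³/6 = 9/2 ≈ 4.50000, a bounded constant. In this regime the triangle count is asymptotically Poisson(c³/6).

E[X] ≈ 4.31424; in regime p = Θ(1/n^{1}) E[X] stays bounded (at the triangle threshold p ~ 1/n).


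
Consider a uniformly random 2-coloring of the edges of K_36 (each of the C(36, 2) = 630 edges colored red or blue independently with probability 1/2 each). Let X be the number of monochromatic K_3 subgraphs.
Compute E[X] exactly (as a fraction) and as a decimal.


Let X = Σ_S X_S over the C(36, 3) = 7140 subsets S of size 3, where X_S = 1 if the K_3 on S is monochromatic.
For a fixed S, the K_3 on S has C(3, 2) = 3 edges. P[all 3 edges red] = (1/2)^3, and likewise for blue, so P[monochromatic] = 2·(1/2)^3 = 2^{1 − 3} = 1/4.
By linearity: E[X] = C(36, 3) · 2^{1 − 3} = 7140 · 1/4 = 1785.
Numerically: E[X] ≈ 1785.000000.

E[X] = C(36,3)·2^(1−C(3,2)) = 1785 ≈ 1785.000000.


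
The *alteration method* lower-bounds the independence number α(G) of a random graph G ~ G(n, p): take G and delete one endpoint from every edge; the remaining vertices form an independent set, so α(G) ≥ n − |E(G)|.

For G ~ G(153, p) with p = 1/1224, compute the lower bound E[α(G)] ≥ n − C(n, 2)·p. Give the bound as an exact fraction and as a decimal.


E[|E(G)|] = C(153, 2)·p = 11628 · (1/1224) = 19/2.
E[α(G)] ≥ n − E[|E(G)|] = 153 − 19/2 = 287/2.
Numerically: ≈ 143.5000.
(This is only a lower bound; the true E[α(G)] may be larger.)

E[α(G)] ≥ 287/2 ≈ 143.5000.


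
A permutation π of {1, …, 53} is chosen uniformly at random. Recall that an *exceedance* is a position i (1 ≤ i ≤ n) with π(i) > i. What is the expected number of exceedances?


Write X = Σ_{i=1}^{53} X_i, where X_i = 1_{π(i) > i}.
For each fixed i, π(i) is uniform over {1, …, 53} (marginal of a uniform permutation), so P[π(i) > i] = (n − i)/n. Summing: Σ_{i=1}^{53} (n − i)/n = (0 + 1 + … + 52)/53 = 53(53 − 1)/(2·53) = (53 − 1)/2.
Hence E[X] = Σ_{i=1}^{53} (53 − i)/53 = 26 ≈ 26.00000.

E[X] = 26 = 26.00000.


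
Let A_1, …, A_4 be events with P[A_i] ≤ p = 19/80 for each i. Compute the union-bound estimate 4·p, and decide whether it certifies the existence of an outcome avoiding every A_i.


Union bound: P[∪_{i=1}^{4} A_i] ≤ Σ_i P[A_i] ≤ 4·p = 4·(19/80) = 19/20.
Numerically: 19/20 ≈ 0.9500.
Is 19/20 < 1? YES.
Since P[∪ A_i] ≤ 19/20 < 1, the complement has P[∩ A_i^c] ≥ 1 − 19/20 = 1/20 > 0, so some outcome avoids every A_i.

4·p = 19/20 ≈ 0.9500; existence CERTIFIED by the union bound.


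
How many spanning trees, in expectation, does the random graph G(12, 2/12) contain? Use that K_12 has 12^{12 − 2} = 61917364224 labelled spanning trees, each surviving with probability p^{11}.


K_12 has 12^{12 − 2} = 61917364224 labelled spanning trees.
For each such spanning tree H, let X_H = 1 if all 11 edges of H are present in G. Then P[X_H = 1] = p^{11} = (1/6)^{11} = 1/362797056.
By linearity: E[X] = Σ_H E[X_H] = 61917364224 · p^{11} = 61917364224 · 1/362797056 = 512/3.
Numerically: E[X] ≈ 170.667.

E[X] = 61917364224 · (1/6)^{11} = 512/3 ≈ 170.667.


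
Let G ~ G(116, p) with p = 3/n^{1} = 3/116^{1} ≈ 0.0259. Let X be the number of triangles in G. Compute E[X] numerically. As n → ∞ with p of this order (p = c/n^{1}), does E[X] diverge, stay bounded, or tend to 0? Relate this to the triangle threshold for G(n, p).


Number of potential triangles: C(116, 3) = 253460.
Each occurs with probability p³ ≈ (0.0259)³ ≈ 1.72978e-05.
By linearity: E[X] = C(116, 3)·p³ ≈ 253460 · 1.72978e-05 ≈ 4.384.
Here α = 1, so p = 3/n is exactly at the triangle threshold p ~ 1/n. Asymptotically E[X] → c³/6 = 3³/6 = 9/2 ≈ 4.500, a bounded constant. In this regime the triangle count is asymptotically Poisson(c³/6).

E[X] ≈ 4.384; in regime p = Θ(1/n^{1}) E[X] stays bounded (at the triangle threshold p ~ 1/n).


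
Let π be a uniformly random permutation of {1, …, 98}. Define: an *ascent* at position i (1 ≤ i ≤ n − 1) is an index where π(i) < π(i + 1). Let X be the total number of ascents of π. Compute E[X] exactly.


Write X = Σ X_I over i = 1, …, 97, with X_I the indicator of one ascent.
There are 97 indicators.
For each fixed i, the pair (π(i), π(i+1)) is a uniformly random ordered pair of distinct values from {1, …, 98}; by symmetry P[π(i) < π(i+1)] = 1/2.
By linearity: E[X] = 97 · (1/2) = (98 − 1) · (1/2) = 97/2 ≈ 48.50000.

E[X] = 97/2 = 48.50000.


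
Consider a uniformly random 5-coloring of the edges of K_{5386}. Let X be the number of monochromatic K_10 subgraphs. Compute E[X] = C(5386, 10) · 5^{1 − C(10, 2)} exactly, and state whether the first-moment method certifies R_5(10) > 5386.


E[X] = C(5386, 10) · 5^{1 − 45} = 5613966214234562222231428510561 · 5^{−44} = 5613966214234562222231428510561/5684341886080801486968994140625.
As a reduced fraction: E[X] = 5613966214234562222231428510561/5684341886080801486968994140625 ≈ 0.988.
Is E[X] < 1? YES.
Since E[X] < 1, there exists a 5-coloring of K_{5386} with no monochromatic K_10; hence R_5(10) > 5386.

E[X] = 5613966214234562222231428510561/5684341886080801486968994140625 ≈ 0.988; E[X] < 1, so R_5(10) > 5386.


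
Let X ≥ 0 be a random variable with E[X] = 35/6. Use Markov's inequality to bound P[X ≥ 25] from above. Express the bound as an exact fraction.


μ = E[X] = 35/6, a = 25.
Markov: P[X ≥ 25] ≤ μ/a = (35/6)/25 = 7/30.
Numerically: ≈ 0.233333.
(Since a = 25 > μ = 5.833333, the bound 7/30 is < 1 and informative.)

P[X ≥ 25] ≤ 7/30 ≈ 0.233333.


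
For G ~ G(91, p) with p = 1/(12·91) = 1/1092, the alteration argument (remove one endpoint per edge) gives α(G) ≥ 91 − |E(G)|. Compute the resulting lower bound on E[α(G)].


E[|E(G)|] = C(91, 2)·p = 4095 · (1/1092) = 15/4.
E[α(G)] ≥ n − E[|E(G)|] = 91 − 15/4 = 349/4.
Numerically: ≈ 87.250.
(This is only a lower bound; the true E[α(G)] may be larger.)

E[α(G)] ≥ 349/4 ≈ 87.250.


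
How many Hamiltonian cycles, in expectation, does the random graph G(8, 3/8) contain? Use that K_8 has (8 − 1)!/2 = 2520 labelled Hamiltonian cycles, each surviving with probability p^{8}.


K_8 has (8 − 1)!/2 = 2520 labelled Hamiltonian cycles.
For each such Hamiltonian cycle H, let X_H = 1 if all 8 edges of H are present in G. Then P[X_H = 1] = p^{8} = (3/8)^{8} = 6561/16777216.
Summing the indicators: E[X] = Σ_H E[X_H] = 2520 · p^{8} = 2520 · 6561/16777216 = 2066715/2097152.
Numerically: E[X] ≈ 0.985487.

E[X] = 2520 · (3/8)^{8} = 2066715/2097152 ≈ 0.985487.


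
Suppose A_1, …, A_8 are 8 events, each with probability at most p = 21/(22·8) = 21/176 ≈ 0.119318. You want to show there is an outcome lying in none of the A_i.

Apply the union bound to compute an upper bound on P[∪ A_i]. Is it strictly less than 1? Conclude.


Union bound: P[∪_{i=1}^{8} A_i] ≤ Σ_i P[A_i] ≤ 8·p = 8·(21/176) = 21/22.
Numerically: 21/22 ≈ 0.954545.
Is 21/22 < 1? YES.
Since P[∪ A_i] ≤ 21/22 < 1, the complement has P[∩ A_i^c] ≥ 1 − 21/22 = 1/22 > 0, so some outcome avoids every A_i.

8·p = 21/22 ≈ 0.954545; existence CERTIFIED by the union bound.


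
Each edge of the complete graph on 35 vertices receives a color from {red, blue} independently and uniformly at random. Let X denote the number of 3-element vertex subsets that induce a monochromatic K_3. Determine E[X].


Let X = Σ_S X_S over the C(35, 3) = 6545 subsets S of size 3, where X_S = 1 if the K_3 on S is monochromatic.
For a fixed S, the K_3 on S has C(3, 2) = 3 edges. P[all 3 edges red] = (1/2)^3, and likewise for blue, so P[monochromatic] = 2·(1/2)^3 = 2^{1 − 3} = 1/4.
Summing: E[X] = C(35, 3) · 2^{1 − 3} = 6545 · 1/4 = 6545/4.
Numerically: E[X] ≈ 1636.25000.

E[X] = C(35,3)·2^(1−C(3,2)) = 6545/4 ≈ 1636.25000.


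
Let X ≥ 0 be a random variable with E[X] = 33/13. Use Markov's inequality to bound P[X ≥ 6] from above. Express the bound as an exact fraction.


μ = E[X] = 33/13, a = 6.
Markov: P[X ≥ 6] ≤ μ/a = (33/13)/6 = 11/26.
Numerically: ≈ 0.42308.
(Since a = 6 > μ = 2.53846, the bound 11/26 is < 1 and informative.)

P[X ≥ 6] ≤ 11/26 ≈ 0.42308.


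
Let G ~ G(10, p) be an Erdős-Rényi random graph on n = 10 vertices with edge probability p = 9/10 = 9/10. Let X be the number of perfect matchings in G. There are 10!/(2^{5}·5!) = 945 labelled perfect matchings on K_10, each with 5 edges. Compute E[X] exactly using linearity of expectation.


K_10 has 10!/(2^{5}·5!) = 945 labelled perfect matchings.
For each such perfect matching H, let X_H = 1 if all 5 edges of H are present in G. Then P[X_H = 1] = p^{5} = (9/10)^{5} = 59049/100000.
Summing the indicators: E[X] = Σ_H E[X_H] = 945 · p^{5} = 945 · 59049/100000 = 11160261/20000.
Numerically: E[X] ≈ 558.

E[X] = 945 · (9/10)^{5} = 11160261/20000 ≈ 558.


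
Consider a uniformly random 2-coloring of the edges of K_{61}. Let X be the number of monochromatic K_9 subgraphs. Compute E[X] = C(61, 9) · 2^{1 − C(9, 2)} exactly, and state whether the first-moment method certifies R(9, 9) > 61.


E[X] = C(61, 9) · 2^{1 − 36} = 17341763505 · 2^{−35} = 17341763505/34359738368.
As a reduced fraction: E[X] = 17341763505/34359738368 ≈ 0.5047.
Is E[X] < 1? YES.
Since E[X] < 1, there exists a 2-coloring of K_{61} with no monochromatic K_9; hence R(9, 9) > 61.

E[X] = 17341763505/34359738368 ≈ 0.5047; E[X] < 1, so R(9, 9) > 61.


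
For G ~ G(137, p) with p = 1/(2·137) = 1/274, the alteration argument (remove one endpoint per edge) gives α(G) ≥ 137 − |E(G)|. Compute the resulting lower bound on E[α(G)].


E[|E(G)|] = C(137, 2)·p = 9316 · (1/274) = 34.
E[α(G)] ≥ n − E[|E(G)|] = 137 − 34 = 103.
Numerically: ≈ 103.0000.
(This is only a lower bound; the true E[α(G)] may be larger.)

E[α(G)] ≥ 103 ≈ 103.0000.
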